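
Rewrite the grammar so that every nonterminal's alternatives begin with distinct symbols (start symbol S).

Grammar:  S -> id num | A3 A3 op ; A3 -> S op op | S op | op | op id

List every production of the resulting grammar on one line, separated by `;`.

A3 has alternatives sharing prefix 'S op': factor to A3 → S op A3' with A3' → op | ε.
A3 has alternatives sharing prefix 'op': factor to A3 → op A3'' with A3'' → ε | id.

S -> id num | A3 A3 op; A3 -> S op A3' | op A3''; A3' -> op | ε; A3'' -> ε | id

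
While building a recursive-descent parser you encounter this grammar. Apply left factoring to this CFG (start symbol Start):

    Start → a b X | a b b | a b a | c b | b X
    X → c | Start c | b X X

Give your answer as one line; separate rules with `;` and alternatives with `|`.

Start has alternatives sharing prefix 'a b': factor to Start → a b Start1 with Start1 → X | b | a.

Start → c b | b X | a b Start1; X → c | Start c | b X X; Start1 → X | b | a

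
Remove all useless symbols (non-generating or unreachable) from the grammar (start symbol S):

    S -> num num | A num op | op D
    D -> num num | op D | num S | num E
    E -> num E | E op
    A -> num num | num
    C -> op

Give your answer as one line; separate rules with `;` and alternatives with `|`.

Generating nonterminals: {A, C, D, S}.
Reachable from S after that: {A, D, S}.
Removed useless symbols: {C, E} and every production mentioning them.

S -> num num | A num op | op D; D -> num num | op D | num S; A -> num num | num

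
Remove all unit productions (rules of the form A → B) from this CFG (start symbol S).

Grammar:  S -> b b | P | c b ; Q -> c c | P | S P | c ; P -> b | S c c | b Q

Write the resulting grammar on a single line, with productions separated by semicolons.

S -> b b | c b | b | S c c | b Q; Q -> b | S c c | b Q | c c | S P | c; P -> b | S c c | b Q

Unit pairs: Q ⇒* {P}; S ⇒* {P}.
For each unit pair (A, B), copy every non-unit production of B to A, then drop all unit productions.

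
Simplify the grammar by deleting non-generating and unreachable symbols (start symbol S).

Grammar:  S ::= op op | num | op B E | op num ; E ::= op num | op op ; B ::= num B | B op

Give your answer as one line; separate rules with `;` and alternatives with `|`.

Generating nonterminals: {E, S}.
Reachable from S after that: {S}.
Removed useless symbols: {B, E} and every production mentioning them.

S ::= op op | num | op num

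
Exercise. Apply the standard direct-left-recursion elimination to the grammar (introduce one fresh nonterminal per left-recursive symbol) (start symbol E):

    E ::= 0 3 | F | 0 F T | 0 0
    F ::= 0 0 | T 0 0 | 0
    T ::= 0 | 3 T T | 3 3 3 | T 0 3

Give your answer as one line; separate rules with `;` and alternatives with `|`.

E ::= 0 3 | F | 0 F T | 0 0; F ::= 0 0 | T 0 0 | 0; T ::= 0 T' | 3 T T T' | 3 3 3 T'; T' ::= 0 3 T' | epsilon

T is directly left-recursive.
For T: α = {0 3}, β = {0, 3 T T, 3 3 3}. Rewrite as T → β T' and T' → α T' | ε.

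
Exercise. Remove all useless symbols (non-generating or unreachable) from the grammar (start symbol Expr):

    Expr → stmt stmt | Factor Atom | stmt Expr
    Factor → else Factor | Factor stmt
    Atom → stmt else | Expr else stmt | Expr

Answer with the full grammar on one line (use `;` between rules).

Generating nonterminals: {Atom, Expr}.
Reachable from Expr after that: {Expr}.
Removed useless symbols: {Atom, Factor} and every production mentioning them.

Expr → stmt stmt | stmt Expr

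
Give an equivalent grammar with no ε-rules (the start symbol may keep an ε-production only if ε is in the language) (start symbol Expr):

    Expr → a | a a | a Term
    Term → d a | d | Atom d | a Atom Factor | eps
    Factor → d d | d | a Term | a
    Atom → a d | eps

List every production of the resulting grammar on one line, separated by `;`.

The nullable symbols are {Atom, Term}.
ε ∉ L(G), so no ε-production is kept.
Add the nullable-subset variants: Term → a Atom Factor gives a Atom Factor | a Factor. Factor → a Term gives a Term | a.

Expr → a | a a | a Term; Term → d a | d | Atom d | a Atom Factor | a Factor; Factor → d d | d | a Term | a; Atom → a d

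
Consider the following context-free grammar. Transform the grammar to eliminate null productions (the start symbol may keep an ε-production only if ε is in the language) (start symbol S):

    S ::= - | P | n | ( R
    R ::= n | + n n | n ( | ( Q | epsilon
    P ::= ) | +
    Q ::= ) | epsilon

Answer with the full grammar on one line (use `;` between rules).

S ::= - | P | n | ( R | (; R ::= n | + n n | n ( | ( Q | (; P ::= ) | +; Q ::= )

Nullable set = {Q, R}.
ε ∉ L(G), so no ε-production is kept.
Expand every rule over subsets of its nullable positions: S → ( R gives ( R | (. R → ( Q gives ( Q | (.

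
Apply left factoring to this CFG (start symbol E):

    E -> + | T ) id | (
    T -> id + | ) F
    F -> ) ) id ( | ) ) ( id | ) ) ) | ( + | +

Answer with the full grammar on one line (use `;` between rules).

F has alternatives sharing prefix ') )': factor to F → ) ) F' with F' → id ( | ( id | ).

E -> + | T ) id | (; T -> id + | ) F; F -> ( + | + | ) ) F'; F' -> id ( | ( id | )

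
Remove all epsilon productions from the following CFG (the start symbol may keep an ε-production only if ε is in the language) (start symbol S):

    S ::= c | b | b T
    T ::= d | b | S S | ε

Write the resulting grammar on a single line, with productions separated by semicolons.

The nullable symbols are {T}.
ε ∉ L(G), so no ε-production is kept.

S ::= c | b | b T; T ::= d | b | S S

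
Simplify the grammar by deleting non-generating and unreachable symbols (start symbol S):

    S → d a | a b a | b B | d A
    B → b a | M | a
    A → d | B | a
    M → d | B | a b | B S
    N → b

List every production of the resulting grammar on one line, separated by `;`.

Generating nonterminals: {A, B, M, N, S}.
Reachable from S after that: {A, B, M, S}.
Removed useless symbols: {N} and every production mentioning them.

S → d a | a b a | b B | d A; B → b a | M | a; A → d | B | a; M → d | B | a b | B S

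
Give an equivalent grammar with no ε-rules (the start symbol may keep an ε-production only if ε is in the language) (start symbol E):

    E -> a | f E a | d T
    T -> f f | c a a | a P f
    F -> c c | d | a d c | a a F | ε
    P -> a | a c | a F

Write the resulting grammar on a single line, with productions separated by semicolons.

E -> a | f E a | d T; T -> f f | c a a | a P f; F -> c c | d | a d c | a a F | a a; P -> a | a c | a F

Nullable set = {F}.
ε ∉ L(G), so no ε-production is kept.
For each production, add variants omitting each subset of nullable occurrences: F → a a F gives a a F | a a.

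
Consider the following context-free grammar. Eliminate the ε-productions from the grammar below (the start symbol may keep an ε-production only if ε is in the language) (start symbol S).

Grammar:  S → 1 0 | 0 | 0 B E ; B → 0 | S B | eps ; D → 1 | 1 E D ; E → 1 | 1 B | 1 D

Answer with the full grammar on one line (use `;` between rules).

S → 1 0 | 0 | 0 B E | 0 E; B → 0 | S B | S; D → 1 | 1 E D; E → 1 | 1 B | 1 D

Nullable set = {B}.
ε ∉ L(G), so no ε-production is kept.
Add the nullable-subset variants: S → 0 B E gives 0 B E | 0 E. B → S B gives S B | S.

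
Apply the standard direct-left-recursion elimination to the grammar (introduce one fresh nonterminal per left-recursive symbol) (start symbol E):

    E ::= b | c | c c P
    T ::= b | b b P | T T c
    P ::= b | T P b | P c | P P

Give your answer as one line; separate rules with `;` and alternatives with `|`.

E ::= b | c | c c P; T ::= b T' | b b P T'; P ::= b P' | T P b P'; T' ::= T c T' | eps; P' ::= c P' | P P' | eps

Directly left-recursive nonterminals: T, P.
For T: α = {T c}, β = {b, b b P}. Rewrite as T → β T' and T' → α T' | ε.
For P: α = {c, P}, β = {b, T P b}. Rewrite as P → β P' and P' → α P' | ε.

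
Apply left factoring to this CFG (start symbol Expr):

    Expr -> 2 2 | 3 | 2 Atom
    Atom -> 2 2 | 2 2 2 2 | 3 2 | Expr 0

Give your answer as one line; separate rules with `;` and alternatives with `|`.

Expr has alternatives sharing prefix '2': factor to Expr → 2 Expr1 with Expr1 → 2 | Atom.
Atom has alternatives sharing prefix '2 2': factor to Atom → 2 2 Atom1 with Atom1 → ε | 2 2.

Expr -> 3 | 2 Expr1; Atom -> 3 2 | Expr 0 | 2 2 Atom1; Expr1 -> 2 | Atom; Atom1 -> ε | 2 2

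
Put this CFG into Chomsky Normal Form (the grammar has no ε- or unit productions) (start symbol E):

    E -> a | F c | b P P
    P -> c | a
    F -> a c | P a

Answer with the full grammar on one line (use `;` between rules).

E -> a | F X1 | X2 Y1; P -> c | a; F -> X3 X1 | P X3; X1 -> c; X2 -> b; X3 -> a; Y1 -> P P

Introduce a nonterminal for each terminal appearing in a rule of length ≥ 2: X1 → c, X2 → b, X3 → a.
Binarize each right-hand side of length ≥ 3 by chaining fresh nonterminals (Y1, Y2, …): affected rules were E → X2 P P.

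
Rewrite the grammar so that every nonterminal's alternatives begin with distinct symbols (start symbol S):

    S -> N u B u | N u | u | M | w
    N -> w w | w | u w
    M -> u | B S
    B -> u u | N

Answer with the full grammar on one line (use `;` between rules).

S has alternatives sharing prefix 'N u': factor to S → N u S' with S' → B u | ε.
N has alternatives sharing prefix 'w': factor to N → w N' with N' → w | ε.

S -> u | M | w | N u S'; N -> u w | w N'; M -> u | B S; B -> u u | N; S' -> B u | eps; N' -> w | eps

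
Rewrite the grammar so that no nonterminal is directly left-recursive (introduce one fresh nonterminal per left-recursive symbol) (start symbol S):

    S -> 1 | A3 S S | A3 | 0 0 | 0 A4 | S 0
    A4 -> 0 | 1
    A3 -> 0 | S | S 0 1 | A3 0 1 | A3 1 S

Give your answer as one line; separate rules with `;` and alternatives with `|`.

S -> 1 S' | A3 S S S' | A3 S' | 0 0 S' | 0 A4 S'; A4 -> 0 | 1; A3 -> 0 A3' | S A3' | S 0 1 A3'; S' -> 0 S' | ε; A3' -> 0 1 A3' | 1 S A3' | ε

Left recursion appears on S, A3.
For S: α = {0}, β = {1, A3 S S, A3, 0 0, 0 A4}. Rewrite as S → β S' and S' → α S' | ε.
For A3: α = {0 1, 1 S}, β = {0, S, S 0 1}. Rewrite as A3 → β A3' and A3' → α A3' | ε.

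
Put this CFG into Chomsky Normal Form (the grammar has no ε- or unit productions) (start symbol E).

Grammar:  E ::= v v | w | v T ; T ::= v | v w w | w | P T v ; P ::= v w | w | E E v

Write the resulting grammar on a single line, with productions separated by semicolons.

E ::= X1 X1 | w | X1 T; T ::= v | X1 Y1 | w | P Y2; P ::= X1 X2 | w | E Y3; X1 ::= v; X2 ::= w; Y1 ::= X2 X2; Y2 ::= T X1; Y3 ::= E X1

Introduce a nonterminal for each terminal appearing in a rule of length ≥ 2: X1 → v, X2 → w.
Binarize each right-hand side of length ≥ 3 by chaining fresh nonterminals (Y1, Y2, …): affected rules were T → X1 X2 X2; T → P T X1; P → E E X1.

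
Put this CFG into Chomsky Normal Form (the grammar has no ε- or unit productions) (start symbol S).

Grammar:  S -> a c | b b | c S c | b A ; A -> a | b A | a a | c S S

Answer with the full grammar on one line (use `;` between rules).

S -> X1 X2 | X3 X3 | X2 Y1 | X3 A; A -> a | X3 A | X1 X1 | X2 Y2; X1 -> a; X2 -> c; X3 -> b; Y1 -> S X2; Y2 -> S S

Introduce a nonterminal for each terminal appearing in a rule of length ≥ 2: X1 → a, X2 → c, X3 → b.
Binarize each right-hand side of length ≥ 3 by chaining fresh nonterminals (Y1, Y2, …): affected rules were S → X2 S X2; A → X2 S S.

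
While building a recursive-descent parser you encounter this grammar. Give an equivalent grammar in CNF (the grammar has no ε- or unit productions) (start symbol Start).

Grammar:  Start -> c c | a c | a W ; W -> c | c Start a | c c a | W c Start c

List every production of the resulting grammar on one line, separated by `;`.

Introduce a nonterminal for each terminal appearing in a rule of length ≥ 2: X1 → c, X2 → a.
Binarize each right-hand side of length ≥ 3 by chaining fresh nonterminals (Y1, Y2, …): affected rules were W → X1 Start X2; W → X1 X1 X2; W → W X1 Start X1.

Start -> X1 X1 | X2 X1 | X2 W; W -> c | X1 Y1 | X1 Y2 | W Y3; X1 -> c; X2 -> a; Y1 -> Start X2; Y2 -> X1 X2; Y3 -> X1 Y4; Y4 -> Start X1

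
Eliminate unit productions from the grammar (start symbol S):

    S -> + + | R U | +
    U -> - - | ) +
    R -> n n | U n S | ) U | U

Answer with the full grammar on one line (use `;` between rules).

Unit pairs: R ⇒* {U}.
For every A with A ⇒* B via unit rules, add B's non-unit alternatives to A; then delete every rule of the form X → Y.

S -> + + | R U | +; U -> - - | ) +; R -> - - | ) + | n n | U n S | ) U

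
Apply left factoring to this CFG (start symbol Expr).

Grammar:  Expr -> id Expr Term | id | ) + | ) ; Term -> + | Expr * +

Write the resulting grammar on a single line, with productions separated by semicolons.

Expr -> id Expr1 | ) Expr2; Term -> + | Expr * +; Expr1 -> Expr Term | ε; Expr2 -> + | ε

Expr has alternatives sharing prefix 'id': factor to Expr → id Expr1 with Expr1 → Expr Term | ε.
Expr has alternatives sharing prefix ')': factor to Expr → ) Expr2 with Expr2 → + | ε.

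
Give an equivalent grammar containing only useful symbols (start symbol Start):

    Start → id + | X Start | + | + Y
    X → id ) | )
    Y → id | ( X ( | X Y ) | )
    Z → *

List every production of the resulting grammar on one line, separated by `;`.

Start → id + | X Start | + | + Y; X → id ) | ); Y → id | ( X ( | X Y ) | )

Generating nonterminals: {Start, X, Y, Z}.
Reachable from Start after that: {Start, X, Y}.
Removed useless symbols: {Z} and every production mentioning them.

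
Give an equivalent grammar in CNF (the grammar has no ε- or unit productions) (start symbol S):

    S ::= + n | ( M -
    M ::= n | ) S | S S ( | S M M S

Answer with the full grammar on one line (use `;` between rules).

S ::= X1 X2 | X3 Y1; M ::= n | X5 S | S Y2 | S Y3; X1 ::= +; X2 ::= n; X3 ::= (; X4 ::= -; X5 ::= ); Y1 ::= M X4; Y2 ::= S X3; Y3 ::= M Y4; Y4 ::= M S

Introduce a nonterminal for each terminal appearing in a rule of length ≥ 2: X1 → +, X2 → n, X3 → (, X4 → -, X5 → ).
Binarize each right-hand side of length ≥ 3 by chaining fresh nonterminals (Y1, Y2, …): affected rules were S → X3 M X4; M → S S X3; M → S M M S.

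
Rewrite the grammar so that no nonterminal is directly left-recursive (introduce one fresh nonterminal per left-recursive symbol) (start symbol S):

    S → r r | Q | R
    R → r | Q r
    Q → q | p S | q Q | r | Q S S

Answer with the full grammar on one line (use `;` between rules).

Q is directly left-recursive.
For Q: α = {S S}, β = {q, p S, q Q, r}. Rewrite as Q → β Q' and Q' → α Q' | ε.

S → r r | Q | R; R → r | Q r; Q → q Q' | p S Q' | q Q Q' | r Q'; Q' → S S Q' | eps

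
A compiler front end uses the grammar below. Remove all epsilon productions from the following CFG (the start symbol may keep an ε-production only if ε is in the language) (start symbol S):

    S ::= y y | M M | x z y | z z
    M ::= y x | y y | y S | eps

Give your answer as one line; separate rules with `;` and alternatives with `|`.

S ::= y y | M M | M | x z y | z z | eps; M ::= y x | y y | y S | y

Nullable nonterminals: {M, S}.
ε ∈ L(G) since S is nullable, so keep S → ε.
Expand every rule over subsets of its nullable positions: S → M M gives M M | M. M → y S gives y S | y.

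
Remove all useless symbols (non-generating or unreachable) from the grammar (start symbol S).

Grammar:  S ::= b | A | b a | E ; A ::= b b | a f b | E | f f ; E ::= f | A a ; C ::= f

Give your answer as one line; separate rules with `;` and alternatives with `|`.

Generating nonterminals: {A, C, E, S}.
Reachable from S after that: {A, E, S}.
Removed useless symbols: {C} and every production mentioning them.

S ::= b | A | b a | E; A ::= b b | a f b | E | f f; E ::= f | A a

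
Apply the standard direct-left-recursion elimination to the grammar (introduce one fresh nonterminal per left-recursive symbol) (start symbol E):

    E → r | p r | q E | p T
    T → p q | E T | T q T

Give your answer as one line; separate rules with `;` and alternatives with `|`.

E → r | p r | q E | p T; T → p q T' | E T T'; T' → q T T' | ε

Left recursion appears on T.
For T: α = {q T}, β = {p q, E T}. Rewrite as T → β T' and T' → α T' | ε.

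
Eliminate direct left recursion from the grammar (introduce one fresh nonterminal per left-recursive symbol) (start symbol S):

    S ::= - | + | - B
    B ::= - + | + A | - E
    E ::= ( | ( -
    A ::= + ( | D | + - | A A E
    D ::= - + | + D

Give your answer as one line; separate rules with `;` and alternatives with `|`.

A is directly left-recursive.
For A: α = {A E}, β = {+ (, D, + -}. Rewrite as A → β A' and A' → α A' | ε.

S ::= - | + | - B; B ::= - + | + A | - E; E ::= ( | ( -; A ::= + ( A' | D A' | + - A'; D ::= - + | + D; A' ::= A E A' | ε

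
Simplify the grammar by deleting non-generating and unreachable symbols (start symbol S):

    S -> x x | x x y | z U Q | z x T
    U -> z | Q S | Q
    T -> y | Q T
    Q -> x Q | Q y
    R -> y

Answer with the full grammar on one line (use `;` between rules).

Generating nonterminals: {R, S, T, U}.
Reachable from S after that: {S, T}.
Removed useless symbols: {Q, R, U} and every production mentioning them.

S -> x x | x x y | z x T; T -> y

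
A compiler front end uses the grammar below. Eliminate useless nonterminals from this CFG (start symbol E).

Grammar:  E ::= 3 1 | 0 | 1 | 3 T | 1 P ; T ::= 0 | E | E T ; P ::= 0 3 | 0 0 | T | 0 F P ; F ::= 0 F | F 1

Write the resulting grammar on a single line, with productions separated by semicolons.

E ::= 3 1 | 0 | 1 | 3 T | 1 P; T ::= 0 | E | E T; P ::= 0 3 | 0 0 | T

Generating nonterminals: {E, P, T}.
Reachable from E after that: {E, P, T}.
Removed useless symbols: {F} and every production mentioning them.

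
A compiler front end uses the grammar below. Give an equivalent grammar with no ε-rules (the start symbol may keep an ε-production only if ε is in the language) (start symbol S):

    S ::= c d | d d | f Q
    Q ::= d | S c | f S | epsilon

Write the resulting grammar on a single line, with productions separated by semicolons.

The nullable symbols are {Q}.
ε ∉ L(G), so no ε-production is kept.
For each production, add variants omitting each subset of nullable occurrences: S → f Q gives f Q | f.

S ::= c d | d d | f Q | f; Q ::= d | S c | f S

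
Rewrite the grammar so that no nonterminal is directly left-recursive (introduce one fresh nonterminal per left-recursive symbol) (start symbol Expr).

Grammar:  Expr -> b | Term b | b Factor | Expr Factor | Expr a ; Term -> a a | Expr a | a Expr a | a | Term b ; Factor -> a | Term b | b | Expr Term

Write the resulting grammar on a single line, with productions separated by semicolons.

Expr -> b Expr1 | Term b Expr1 | b Factor Expr1; Term -> a a Term1 | Expr a Term1 | a Expr a Term1 | a Term1; Factor -> a | Term b | b | Expr Term; Expr1 -> Factor Expr1 | a Expr1 | eps; Term1 -> b Term1 | eps

Directly left-recursive nonterminals: Expr, Term.
For Expr: α = {Factor, a}, β = {b, Term b, b Factor}. Rewrite as Expr → β Expr1 and Expr1 → α Expr1 | ε.
For Term: α = {b}, β = {a a, Expr a, a Expr a, a}. Rewrite as Term → β Term1 and Term1 → α Term1 | ε.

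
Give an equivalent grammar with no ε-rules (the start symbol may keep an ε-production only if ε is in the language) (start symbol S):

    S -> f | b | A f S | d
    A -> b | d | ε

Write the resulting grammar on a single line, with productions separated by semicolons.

S -> f | b | A f S | f S | d; A -> b | d

Nullable set = {A}.
ε ∉ L(G), so no ε-production is kept.
Expand every rule over subsets of its nullable positions: S → A f S gives A f S | f S.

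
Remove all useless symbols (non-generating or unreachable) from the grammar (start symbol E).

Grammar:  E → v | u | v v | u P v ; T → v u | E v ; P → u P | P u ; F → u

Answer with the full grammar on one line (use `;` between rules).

Generating nonterminals: {E, F, T}.
Reachable from E after that: {E}.
Removed useless symbols: {F, P, T} and every production mentioning them.

E → v | u | v v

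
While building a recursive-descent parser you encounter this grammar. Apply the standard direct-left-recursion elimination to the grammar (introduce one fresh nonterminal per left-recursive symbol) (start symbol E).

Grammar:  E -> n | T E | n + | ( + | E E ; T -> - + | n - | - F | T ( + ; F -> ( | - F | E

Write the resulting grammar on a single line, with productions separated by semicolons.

Directly left-recursive nonterminals: E, T.
For E: α = {E}, β = {n, T E, n +, ( +}. Rewrite as E → β E' and E' → α E' | ε.
For T: α = {( +}, β = {- +, n -, - F}. Rewrite as T → β T' and T' → α T' | ε.

E -> n E' | T E E' | n + E' | ( + E'; T -> - + T' | n - T' | - F T'; F -> ( | - F | E; E' -> E E' | ε; T' -> ( + T' | ε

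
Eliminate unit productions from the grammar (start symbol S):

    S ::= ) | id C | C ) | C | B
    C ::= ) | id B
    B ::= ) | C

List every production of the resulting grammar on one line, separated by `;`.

Unit pairs: B ⇒* {C}; S ⇒* {B, C}.
For every A with A ⇒* B via unit rules, add B's non-unit alternatives to A; then delete every rule of the form X → Y.

S ::= ) | id B | id C | C ); C ::= ) | id B; B ::= ) | id B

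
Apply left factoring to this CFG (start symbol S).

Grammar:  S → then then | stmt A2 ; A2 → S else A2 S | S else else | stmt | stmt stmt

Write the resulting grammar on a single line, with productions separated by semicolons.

A2 has alternatives sharing prefix 'S else': factor to A2 → S else A2' with A2' → A2 S | else.
A2 has alternatives sharing prefix 'stmt': factor to A2 → stmt A2'' with A2'' → ε | stmt.

S → then then | stmt A2; A2 → S else A2' | stmt A2''; A2' → A2 S | else; A2'' → ε | stmt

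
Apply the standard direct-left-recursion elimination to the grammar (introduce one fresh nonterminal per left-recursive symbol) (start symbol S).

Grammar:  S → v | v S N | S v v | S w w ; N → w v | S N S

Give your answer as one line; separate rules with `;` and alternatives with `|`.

S is directly left-recursive.
For S: α = {v v, w w}, β = {v, v S N}. Rewrite as S → β S' and S' → α S' | ε.

S → v S' | v S N S'; N → w v | S N S; S' → v v S' | w w S' | ε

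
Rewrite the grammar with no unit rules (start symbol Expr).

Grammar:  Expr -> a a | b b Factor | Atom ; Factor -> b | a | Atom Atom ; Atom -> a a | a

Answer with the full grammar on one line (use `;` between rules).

Unit pairs: Expr ⇒* {Atom}.
For each unit pair (A, B), copy every non-unit production of B to A, then drop all unit productions.

Expr -> a a | a | b b Factor; Factor -> b | a | Atom Atom; Atom -> a a | a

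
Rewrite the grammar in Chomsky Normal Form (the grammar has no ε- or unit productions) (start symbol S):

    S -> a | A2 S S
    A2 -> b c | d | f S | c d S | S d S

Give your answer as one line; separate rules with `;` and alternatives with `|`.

Introduce a nonterminal for each terminal appearing in a rule of length ≥ 2: X1 → b, X2 → c, X3 → f, X4 → d.
Binarize each right-hand side of length ≥ 3 by chaining fresh nonterminals (Y1, Y2, …): affected rules were S → A2 S S; A2 → X2 X4 S; A2 → S X4 S.

S -> a | A2 Y1; A2 -> X1 X2 | d | X3 S | X2 Y2 | S Y3; X1 -> b; X2 -> c; X3 -> f; X4 -> d; Y1 -> S S; Y2 -> X4 S; Y3 -> X4 S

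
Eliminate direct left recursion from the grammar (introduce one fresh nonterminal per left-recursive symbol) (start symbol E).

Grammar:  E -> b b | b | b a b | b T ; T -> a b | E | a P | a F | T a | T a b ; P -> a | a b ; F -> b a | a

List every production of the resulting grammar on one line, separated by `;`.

E -> b b | b | b a b | b T; T -> a b T' | E T' | a P T' | a F T'; P -> a | a b; F -> b a | a; T' -> a T' | a b T' | ε

Directly left-recursive nonterminal: T.
For T: α = {a, a b}, β = {a b, E, a P, a F}. Rewrite as T → β T' and T' → α T' | ε.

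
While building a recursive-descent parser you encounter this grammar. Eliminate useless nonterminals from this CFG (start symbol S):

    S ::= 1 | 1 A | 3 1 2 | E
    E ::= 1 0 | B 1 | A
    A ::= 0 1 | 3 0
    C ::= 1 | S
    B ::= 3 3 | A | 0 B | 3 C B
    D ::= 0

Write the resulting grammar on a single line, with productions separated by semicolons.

S ::= 1 | 1 A | 3 1 2 | E; E ::= 1 0 | B 1 | A; A ::= 0 1 | 3 0; C ::= 1 | S; B ::= 3 3 | A | 0 B | 3 C B

Generating nonterminals: {A, B, C, D, E, S}.
Reachable from S after that: {A, B, C, E, S}.
Removed useless symbols: {D} and every production mentioning them.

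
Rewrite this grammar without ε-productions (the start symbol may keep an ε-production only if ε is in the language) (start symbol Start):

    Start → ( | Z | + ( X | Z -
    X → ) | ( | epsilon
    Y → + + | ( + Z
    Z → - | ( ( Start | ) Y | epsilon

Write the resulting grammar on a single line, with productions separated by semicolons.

The nullable symbols are {Start, X, Z}.
ε ∈ L(G) since Start is nullable, so keep Start → ε.
Add the nullable-subset variants: Start → + ( X gives + ( X | + (. Start → Z - gives Z - | -. Y → ( + Z gives ( + Z | ( +. Z → ( ( Start gives ( ( Start | ( (.

Start → ( | Z | + ( X | + ( | Z - | - | epsilon; X → ) | (; Y → + + | ( + Z | ( +; Z → - | ( ( Start | ( ( | ) Y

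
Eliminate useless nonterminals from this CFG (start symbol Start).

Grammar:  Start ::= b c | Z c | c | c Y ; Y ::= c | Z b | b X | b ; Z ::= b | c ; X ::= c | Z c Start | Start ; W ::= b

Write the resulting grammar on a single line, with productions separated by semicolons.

Start ::= b c | Z c | c | c Y; Y ::= c | Z b | b X | b; Z ::= b | c; X ::= c | Z c Start | Start

Generating nonterminals: {Start, W, X, Y, Z}.
Reachable from Start after that: {Start, X, Y, Z}.
Removed useless symbols: {W} and every production mentioning them.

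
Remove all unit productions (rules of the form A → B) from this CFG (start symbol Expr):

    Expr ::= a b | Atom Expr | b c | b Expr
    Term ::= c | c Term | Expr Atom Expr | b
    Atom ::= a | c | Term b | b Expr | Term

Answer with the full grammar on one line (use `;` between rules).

Expr ::= a b | Atom Expr | b c | b Expr; Term ::= c | c Term | Expr Atom Expr | b; Atom ::= c | c Term | Expr Atom Expr | b | a | Term b | b Expr

Unit pairs: Atom ⇒* {Term}.
For every A with A ⇒* B via unit rules, add B's non-unit alternatives to A; then delete every rule of the form X → Y.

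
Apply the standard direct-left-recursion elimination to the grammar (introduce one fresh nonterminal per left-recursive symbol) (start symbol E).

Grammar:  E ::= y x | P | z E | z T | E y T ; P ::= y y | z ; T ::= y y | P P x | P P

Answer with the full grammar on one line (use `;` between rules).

E ::= y x E' | P E' | z E E' | z T E'; P ::= y y | z; T ::= y y | P P x | P P; E' ::= y T E' | ε

E is directly left-recursive.
For E: α = {y T}, β = {y x, P, z E, z T}. Rewrite as E → β E' and E' → α E' | ε.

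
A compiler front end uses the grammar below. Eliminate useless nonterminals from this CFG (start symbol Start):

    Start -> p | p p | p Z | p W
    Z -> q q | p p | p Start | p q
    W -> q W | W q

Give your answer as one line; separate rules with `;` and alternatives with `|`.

Generating nonterminals: {Start, Z}.
Reachable from Start after that: {Start, Z}.
Removed useless symbols: {W} and every production mentioning them.

Start -> p | p p | p Z; Z -> q q | p p | p Start | p q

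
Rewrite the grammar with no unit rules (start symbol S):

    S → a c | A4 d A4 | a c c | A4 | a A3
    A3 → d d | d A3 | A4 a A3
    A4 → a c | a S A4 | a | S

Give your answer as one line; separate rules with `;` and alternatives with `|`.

S → a c | a S A4 | a | A4 d A4 | a c c | a A3; A3 → d d | d A3 | A4 a A3; A4 → a c | a S A4 | a | A4 d A4 | a c c | a A3

Unit pairs: A4 ⇒* {S}; S ⇒* {A4}.
For every A with A ⇒* B via unit rules, add B's non-unit alternatives to A; then delete every rule of the form X → Y.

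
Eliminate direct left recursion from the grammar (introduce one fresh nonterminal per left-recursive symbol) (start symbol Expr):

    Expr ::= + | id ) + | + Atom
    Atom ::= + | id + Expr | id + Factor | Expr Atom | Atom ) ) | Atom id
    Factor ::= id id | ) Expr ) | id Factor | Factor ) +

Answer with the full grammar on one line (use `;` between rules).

Left recursion appears on Atom, Factor.
For Atom: α = {) ), id}, β = {+, id + Expr, id + Factor, Expr Atom}. Rewrite as Atom → β Atom1 and Atom1 → α Atom1 | ε.
For Factor: α = {) +}, β = {id id, ) Expr ), id Factor}. Rewrite as Factor → β Factor1 and Factor1 → α Factor1 | ε.

Expr ::= + | id ) + | + Atom; Atom ::= + Atom1 | id + Expr Atom1 | id + Factor Atom1 | Expr Atom Atom1; Factor ::= id id Factor1 | ) Expr ) Factor1 | id Factor Factor1; Atom1 ::= ) ) Atom1 | id Atom1 | ε; Factor1 ::= ) + Factor1 | ε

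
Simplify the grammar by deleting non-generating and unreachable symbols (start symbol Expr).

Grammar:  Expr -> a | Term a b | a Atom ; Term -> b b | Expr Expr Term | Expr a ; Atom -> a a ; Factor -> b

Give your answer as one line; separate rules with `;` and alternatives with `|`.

Generating nonterminals: {Atom, Expr, Factor, Term}.
Reachable from Expr after that: {Atom, Expr, Term}.
Removed useless symbols: {Factor} and every production mentioning them.

Expr -> a | Term a b | a Atom; Term -> b b | Expr Expr Term | Expr a; Atom -> a a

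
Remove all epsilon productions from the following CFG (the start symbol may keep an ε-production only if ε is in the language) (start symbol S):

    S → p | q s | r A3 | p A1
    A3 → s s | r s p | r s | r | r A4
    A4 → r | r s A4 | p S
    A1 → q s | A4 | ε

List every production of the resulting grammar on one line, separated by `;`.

Nullable nonterminals: {A1}.
ε ∉ L(G), so no ε-production is kept.

S → p | q s | r A3 | p A1; A3 → s s | r s p | r s | r | r A4; A4 → r | r s A4 | p S; A1 → q s | A4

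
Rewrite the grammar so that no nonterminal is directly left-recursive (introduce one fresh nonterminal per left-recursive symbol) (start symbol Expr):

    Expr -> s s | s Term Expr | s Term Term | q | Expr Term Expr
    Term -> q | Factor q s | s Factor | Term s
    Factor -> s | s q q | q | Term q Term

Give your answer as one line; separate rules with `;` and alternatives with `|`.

Directly left-recursive nonterminals: Expr, Term.
For Expr: α = {Term Expr}, β = {s s, s Term Expr, s Term Term, q}. Rewrite as Expr → β Expr1 and Expr1 → α Expr1 | ε.
For Term: α = {s}, β = {q, Factor q s, s Factor}. Rewrite as Term → β Term1 and Term1 → α Term1 | ε.

Expr -> s s Expr1 | s Term Expr Expr1 | s Term Term Expr1 | q Expr1; Term -> q Term1 | Factor q s Term1 | s Factor Term1; Factor -> s | s q q | q | Term q Term; Expr1 -> Term Expr Expr1 | ε; Term1 -> s Term1 | ε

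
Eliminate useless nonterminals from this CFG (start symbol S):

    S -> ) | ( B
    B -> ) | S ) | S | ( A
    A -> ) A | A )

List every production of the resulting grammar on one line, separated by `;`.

S -> ) | ( B; B -> ) | S ) | S

Generating nonterminals: {B, S}.
Reachable from S after that: {B, S}.
Removed useless symbols: {A} and every production mentioning them.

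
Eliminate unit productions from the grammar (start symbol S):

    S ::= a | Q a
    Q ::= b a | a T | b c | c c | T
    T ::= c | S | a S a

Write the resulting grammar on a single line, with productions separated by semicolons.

Unit pairs: Q ⇒* {S, T}; T ⇒* {S}.
Replace each nonterminal's rules with the union of the non-unit rules of every nonterminal it unit-derives.

S ::= a | Q a; Q ::= a | Q a | b a | a T | b c | c c | c | a S a; T ::= a | Q a | c | a S a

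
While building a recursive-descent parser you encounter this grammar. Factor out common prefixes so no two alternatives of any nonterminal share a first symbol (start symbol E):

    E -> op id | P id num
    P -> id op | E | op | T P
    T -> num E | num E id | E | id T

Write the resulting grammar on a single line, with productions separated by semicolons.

T has alternatives sharing prefix 'num E': factor to T → num E T' with T' → ε | id.

E -> op id | P id num; P -> id op | E | op | T P; T -> E | id T | num E T'; T' -> eps | id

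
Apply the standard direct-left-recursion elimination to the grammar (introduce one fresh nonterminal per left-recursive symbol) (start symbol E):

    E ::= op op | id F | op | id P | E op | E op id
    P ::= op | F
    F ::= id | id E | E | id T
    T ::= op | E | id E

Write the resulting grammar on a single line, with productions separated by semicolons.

Left recursion appears on E.
For E: α = {op, op id}, β = {op op, id F, op, id P}. Rewrite as E → β E' and E' → α E' | ε.

E ::= op op E' | id F E' | op E' | id P E'; P ::= op | F; F ::= id | id E | E | id T; T ::= op | E | id E; E' ::= op E' | op id E' | ε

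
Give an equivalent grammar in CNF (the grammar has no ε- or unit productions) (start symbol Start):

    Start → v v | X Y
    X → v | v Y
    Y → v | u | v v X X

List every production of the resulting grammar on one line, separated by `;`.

Introduce a nonterminal for each terminal appearing in a rule of length ≥ 2: X1 → v.
Binarize each right-hand side of length ≥ 3 by chaining fresh nonterminals (Y1, Y2, …): affected rules were Y → X1 X1 X X.

Start → X1 X1 | X Y; X → v | X1 Y; Y → v | u | X1 Y1; X1 → v; Y1 → X1 Y2; Y2 → X X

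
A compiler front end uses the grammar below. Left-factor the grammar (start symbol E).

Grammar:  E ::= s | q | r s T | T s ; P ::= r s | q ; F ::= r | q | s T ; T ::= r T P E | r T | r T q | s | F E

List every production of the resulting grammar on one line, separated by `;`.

T has alternatives sharing prefix 'r T': factor to T → r T T' with T' → P E | ε | q.

E ::= s | q | r s T | T s; P ::= r s | q; F ::= r | q | s T; T ::= s | F E | r T T'; T' ::= P E | ε | q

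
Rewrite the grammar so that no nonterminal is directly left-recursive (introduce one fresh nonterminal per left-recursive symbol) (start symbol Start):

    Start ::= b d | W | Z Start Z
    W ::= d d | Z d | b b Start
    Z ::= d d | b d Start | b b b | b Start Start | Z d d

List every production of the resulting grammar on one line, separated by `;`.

Left recursion appears on Z.
For Z: α = {d d}, β = {d d, b d Start, b b b, b Start Start}. Rewrite as Z → β Z1 and Z1 → α Z1 | ε.

Start ::= b d | W | Z Start Z; W ::= d d | Z d | b b Start; Z ::= d d Z1 | b d Start Z1 | b b b Z1 | b Start Start Z1; Z1 ::= d d Z1 | ε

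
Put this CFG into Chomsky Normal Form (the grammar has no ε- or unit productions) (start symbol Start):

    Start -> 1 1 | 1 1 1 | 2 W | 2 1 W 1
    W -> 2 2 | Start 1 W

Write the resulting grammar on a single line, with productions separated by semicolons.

Start -> X1 X1 | X1 Y1 | X2 W | X2 Y2; W -> X2 X2 | Start Y4; X1 -> 1; X2 -> 2; Y1 -> X1 X1; Y2 -> X1 Y3; Y3 -> W X1; Y4 -> X1 W

Introduce a nonterminal for each terminal appearing in a rule of length ≥ 2: X1 → 1, X2 → 2.
Binarize each right-hand side of length ≥ 3 by chaining fresh nonterminals (Y1, Y2, …): affected rules were Start → X1 X1 X1; Start → X2 X1 W X1; W → Start X1 W.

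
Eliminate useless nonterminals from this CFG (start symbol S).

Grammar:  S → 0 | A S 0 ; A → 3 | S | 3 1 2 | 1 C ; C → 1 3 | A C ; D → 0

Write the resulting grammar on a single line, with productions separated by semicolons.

S → 0 | A S 0; A → 3 | S | 3 1 2 | 1 C; C → 1 3 | A C

Generating nonterminals: {A, C, D, S}.
Reachable from S after that: {A, C, S}.
Removed useless symbols: {D} and every production mentioning them.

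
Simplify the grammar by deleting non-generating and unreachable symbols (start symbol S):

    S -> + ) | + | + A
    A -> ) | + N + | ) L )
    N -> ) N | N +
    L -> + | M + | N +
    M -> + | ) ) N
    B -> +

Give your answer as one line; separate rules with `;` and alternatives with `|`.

Generating nonterminals: {A, B, L, M, S}.
Reachable from S after that: {A, L, M, S}.
Removed useless symbols: {B, N} and every production mentioning them.

S -> + ) | + | + A; A -> ) | ) L ); L -> + | M +; M -> +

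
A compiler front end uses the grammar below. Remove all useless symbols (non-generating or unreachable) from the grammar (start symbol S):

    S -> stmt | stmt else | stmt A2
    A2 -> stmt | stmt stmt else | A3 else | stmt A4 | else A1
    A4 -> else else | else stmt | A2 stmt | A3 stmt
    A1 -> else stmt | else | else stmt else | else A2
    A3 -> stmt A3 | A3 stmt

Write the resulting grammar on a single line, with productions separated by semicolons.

Generating nonterminals: {A1, A2, A4, S}.
Reachable from S after that: {A1, A2, A4, S}.
Removed useless symbols: {A3} and every production mentioning them.

S -> stmt | stmt else | stmt A2; A2 -> stmt | stmt stmt else | stmt A4 | else A1; A4 -> else else | else stmt | A2 stmt; A1 -> else stmt | else | else stmt else | else A2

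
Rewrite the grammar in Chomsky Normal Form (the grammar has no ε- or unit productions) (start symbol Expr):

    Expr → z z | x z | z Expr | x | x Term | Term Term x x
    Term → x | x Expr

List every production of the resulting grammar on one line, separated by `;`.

Expr → X1 X1 | X2 X1 | X1 Expr | x | X2 Term | Term Y1; Term → x | X2 Expr; X1 → z; X2 → x; Y1 → Term Y2; Y2 → X2 X2

Introduce a nonterminal for each terminal appearing in a rule of length ≥ 2: X1 → z, X2 → x.
Binarize each right-hand side of length ≥ 3 by chaining fresh nonterminals (Y1, Y2, …): affected rules were Expr → Term Term X2 X2.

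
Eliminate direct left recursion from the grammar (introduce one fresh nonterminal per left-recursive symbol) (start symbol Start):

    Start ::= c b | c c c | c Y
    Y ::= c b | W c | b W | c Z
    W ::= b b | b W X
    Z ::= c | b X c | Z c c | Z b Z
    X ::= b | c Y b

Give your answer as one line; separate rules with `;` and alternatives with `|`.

Directly left-recursive nonterminal: Z.
For Z: α = {c c, b Z}, β = {c, b X c}. Rewrite as Z → β Z1 and Z1 → α Z1 | ε.

Start ::= c b | c c c | c Y; Y ::= c b | W c | b W | c Z; W ::= b b | b W X; Z ::= c Z1 | b X c Z1; X ::= b | c Y b; Z1 ::= c c Z1 | b Z Z1 | ε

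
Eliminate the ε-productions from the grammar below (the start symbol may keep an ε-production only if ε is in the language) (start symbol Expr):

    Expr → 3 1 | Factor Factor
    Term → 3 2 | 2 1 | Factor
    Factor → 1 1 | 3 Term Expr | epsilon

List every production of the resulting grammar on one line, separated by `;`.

Nullable set = {Expr, Factor, Term}.
ε ∈ L(G) since Expr is nullable, so keep Expr → ε.
Expand every rule over subsets of its nullable positions: Expr → Factor Factor gives Factor Factor | Factor. Factor → 3 Term Expr gives 3 Term Expr | 3 Term | 3 Expr | 3.

Expr → 3 1 | Factor Factor | Factor | ε; Term → 3 2 | 2 1 | Factor; Factor → 1 1 | 3 Term Expr | 3 Term | 3 Expr | 3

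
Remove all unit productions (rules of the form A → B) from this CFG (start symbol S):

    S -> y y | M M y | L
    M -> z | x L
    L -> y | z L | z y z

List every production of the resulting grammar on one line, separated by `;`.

Unit pairs: S ⇒* {L}.
For each unit pair (A, B), copy every non-unit production of B to A, then drop all unit productions.

S -> y | z L | z y z | y y | M M y; M -> z | x L; L -> y | z L | z y z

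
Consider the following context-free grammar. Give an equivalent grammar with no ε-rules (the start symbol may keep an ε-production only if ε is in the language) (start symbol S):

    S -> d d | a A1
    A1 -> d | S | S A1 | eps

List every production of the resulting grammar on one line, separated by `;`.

S -> d d | a A1 | a; A1 -> d | S | S A1

Nullable set = {A1}.
ε ∉ L(G), so no ε-production is kept.
Expand every rule over subsets of its nullable positions: S → a A1 gives a A1 | a.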